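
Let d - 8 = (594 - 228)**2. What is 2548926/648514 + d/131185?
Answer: 210629193403/42537654545 ≈ 4.9516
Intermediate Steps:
d = 133964 (d = 8 + (594 - 228)**2 = 8 + 366**2 = 8 + 133956 = 133964)
2548926/648514 + d/131185 = 2548926/648514 + 133964/131185 = 2548926*(1/648514) + 133964*(1/131185) = 1274463/324257 + 133964/131185 = 210629193403/42537654545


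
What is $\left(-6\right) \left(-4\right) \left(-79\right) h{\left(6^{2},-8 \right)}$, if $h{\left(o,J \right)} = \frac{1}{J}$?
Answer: $237$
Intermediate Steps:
$\left(-6\right) \left(-4\right) \left(-79\right) h{\left(6^{2},-8 \right)} = \frac{\left(-6\right) \left(-4\right) \left(-79\right)}{-8} = 24 \left(-79\right) \left(- \frac{1}{8}\right) = \left(-1896\right) \left(- \frac{1}{8}\right) = 237$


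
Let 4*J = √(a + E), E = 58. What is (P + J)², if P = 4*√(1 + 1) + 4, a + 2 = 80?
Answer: (8 + √34 + 8*√2)²/4 ≈ 158.06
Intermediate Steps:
a = 78 (a = -2 + 80 = 78)
P = 4 + 4*√2 (P = 4*√2 + 4 = 4 + 4*√2 ≈ 9.6569)
J = √34/2 (J = √(78 + 58)/4 = √136/4 = (2*√34)/4 = √34/2 ≈ 2.9155)
(P + J)² = ((4 + 4*√2) + √34/2)² = (4 + √34/2 + 4*√2)²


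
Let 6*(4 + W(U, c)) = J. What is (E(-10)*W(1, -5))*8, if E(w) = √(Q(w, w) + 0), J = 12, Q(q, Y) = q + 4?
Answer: -16*I*√6 ≈ -39.192*I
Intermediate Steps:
Q(q, Y) = 4 + q
E(w) = √(4 + w) (E(w) = √((4 + w) + 0) = √(4 + w))
W(U, c) = -2 (W(U, c) = -4 + (⅙)*12 = -4 + 2 = -2)
(E(-10)*W(1, -5))*8 = (√(4 - 10)*(-2))*8 = (√(-6)*(-2))*8 = ((I*√6)*(-2))*8 = -2*I*√6*8 = -16*I*√6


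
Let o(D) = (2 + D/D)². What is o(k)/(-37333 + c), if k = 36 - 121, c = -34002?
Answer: -9/71335 ≈ -0.00012617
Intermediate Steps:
k = -85
o(D) = 9 (o(D) = (2 + 1)² = 3² = 9)
o(k)/(-37333 + c) = 9/(-37333 - 34002) = 9/(-71335) = 9*(-1/71335) = -9/71335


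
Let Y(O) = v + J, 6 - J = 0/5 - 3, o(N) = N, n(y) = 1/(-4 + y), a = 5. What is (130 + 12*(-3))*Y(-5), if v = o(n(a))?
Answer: 940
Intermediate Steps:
v = 1 (v = 1/(-4 + 5) = 1/1 = 1)
J = 9 (J = 6 - (0/5 - 3) = 6 - (0*(⅕) - 3) = 6 - (0 - 3) = 6 - 1*(-3) = 6 + 3 = 9)
Y(O) = 10 (Y(O) = 1 + 9 = 10)
(130 + 12*(-3))*Y(-5) = (130 + 12*(-3))*10 = (130 - 36)*10 = 94*10 = 940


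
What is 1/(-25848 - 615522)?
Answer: -1/641370 ≈ -1.5592e-6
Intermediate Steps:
1/(-25848 - 615522) = 1/(-641370) = -1/641370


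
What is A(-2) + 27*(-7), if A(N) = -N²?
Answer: -193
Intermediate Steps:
A(-2) + 27*(-7) = -1*(-2)² + 27*(-7) = -1*4 - 189 = -4 - 189 = -193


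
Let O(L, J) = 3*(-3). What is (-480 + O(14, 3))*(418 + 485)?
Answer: -441567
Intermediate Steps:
O(L, J) = -9
(-480 + O(14, 3))*(418 + 485) = (-480 - 9)*(418 + 485) = -489*903 = -441567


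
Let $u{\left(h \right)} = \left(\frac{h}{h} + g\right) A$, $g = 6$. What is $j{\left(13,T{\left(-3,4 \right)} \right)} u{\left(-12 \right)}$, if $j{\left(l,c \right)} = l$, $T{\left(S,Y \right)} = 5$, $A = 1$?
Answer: $91$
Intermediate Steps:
$u{\left(h \right)} = 7$ ($u{\left(h \right)} = \left(\frac{h}{h} + 6\right) 1 = \left(1 + 6\right) 1 = 7 \cdot 1 = 7$)
$j{\left(13,T{\left(-3,4 \right)} \right)} u{\left(-12 \right)} = 13 \cdot 7 = 91$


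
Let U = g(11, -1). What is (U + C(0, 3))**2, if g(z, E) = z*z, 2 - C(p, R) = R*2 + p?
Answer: 13689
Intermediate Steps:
C(p, R) = 2 - p - 2*R (C(p, R) = 2 - (R*2 + p) = 2 - (2*R + p) = 2 - (p + 2*R) = 2 + (-p - 2*R) = 2 - p - 2*R)
g(z, E) = z**2
U = 121 (U = 11**2 = 121)
(U + C(0, 3))**2 = (121 + (2 - 1*0 - 2*3))**2 = (121 + (2 + 0 - 6))**2 = (121 - 4)**2 = 117**2 = 13689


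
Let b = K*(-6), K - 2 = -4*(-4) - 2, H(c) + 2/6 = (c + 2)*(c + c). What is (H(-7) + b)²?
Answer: 6241/9 ≈ 693.44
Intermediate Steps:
H(c) = -⅓ + 2*c*(2 + c) (H(c) = -⅓ + (c + 2)*(c + c) = -⅓ + (2 + c)*(2*c) = -⅓ + 2*c*(2 + c))
K = 16 (K = 2 + (-4*(-4) - 2) = 2 + (16 - 2) = 2 + 14 = 16)
b = -96 (b = 16*(-6) = -96)
(H(-7) + b)² = ((-⅓ + 2*(-7)² + 4*(-7)) - 96)² = ((-⅓ + 2*49 - 28) - 96)² = ((-⅓ + 98 - 28) - 96)² = (209/3 - 96)² = (-79/3)² = 6241/9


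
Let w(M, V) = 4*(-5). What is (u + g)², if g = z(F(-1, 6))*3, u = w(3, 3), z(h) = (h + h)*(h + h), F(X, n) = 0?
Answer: 400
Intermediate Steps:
z(h) = 4*h² (z(h) = (2*h)*(2*h) = 4*h²)
w(M, V) = -20
u = -20
g = 0 (g = (4*0²)*3 = (4*0)*3 = 0*3 = 0)
(u + g)² = (-20 + 0)² = (-20)² = 400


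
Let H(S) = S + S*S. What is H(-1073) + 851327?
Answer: 2001583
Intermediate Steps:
H(S) = S + S²
H(-1073) + 851327 = -1073*(1 - 1073) + 851327 = -1073*(-1072) + 851327 = 1150256 + 851327 = 2001583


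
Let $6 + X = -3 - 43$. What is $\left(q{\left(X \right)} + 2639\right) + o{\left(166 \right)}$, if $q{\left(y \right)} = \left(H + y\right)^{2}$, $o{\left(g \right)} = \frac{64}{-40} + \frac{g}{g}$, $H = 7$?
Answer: $\frac{23317}{5} \approx 4663.4$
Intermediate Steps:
$o{\left(g \right)} = - \frac{3}{5}$ ($o{\left(g \right)} = 64 \left(- \frac{1}{40}\right) + 1 = - \frac{8}{5} + 1 = - \frac{3}{5}$)
$X = -52$ ($X = -6 - 46 = -52$)
$q{\left(y \right)} = \left(7 + y\right)^{2}$
$\left(q{\left(X \right)} + 2639\right) + o{\left(166 \right)} = \left(\left(7 - 52\right)^{2} + 2639\right) - \frac{3}{5} = \left(\left(-45\right)^{2} + 2639\right) - \frac{3}{5} = \left(2025 + 2639\right) - \frac{3}{5} = 4664 - \frac{3}{5} = \frac{23317}{5}$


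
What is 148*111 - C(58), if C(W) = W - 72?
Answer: 16442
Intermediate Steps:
C(W) = -72 + W
148*111 - C(58) = 148*111 - (-72 + 58) = 16428 - 1*(-14) = 16428 + 14 = 16442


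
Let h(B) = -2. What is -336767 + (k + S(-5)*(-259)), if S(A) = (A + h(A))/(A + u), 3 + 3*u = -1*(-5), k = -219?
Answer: -4386257/13 ≈ -3.3740e+5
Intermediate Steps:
u = ⅔ (u = -1 + (-1*(-5))/3 = -1 + (⅓)*5 = -1 + 5/3 = ⅔ ≈ 0.66667)
S(A) = (-2 + A)/(⅔ + A) (S(A) = (A - 2)/(A + ⅔) = (-2 + A)/(⅔ + A))
-336767 + (k + S(-5)*(-259)) = -336767 + (-219 + (3*(-2 - 5)/(2 + 3*(-5)))*(-259)) = -336767 + (-219 + (3*(-7)/(2 - 15))*(-259)) = -336767 + (-219 + (3*(-7)/(-13))*(-259)) = -336767 + (-219 + (3*(-1/13)*(-7))*(-259)) = -336767 + (-219 + (21/13)*(-259)) = -336767 + (-219 - 5439/13) = -336767 - 8286/13 = -4386257/13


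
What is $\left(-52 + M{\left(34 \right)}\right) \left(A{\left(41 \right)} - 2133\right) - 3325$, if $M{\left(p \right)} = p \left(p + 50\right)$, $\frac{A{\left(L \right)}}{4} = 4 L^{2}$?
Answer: $69432127$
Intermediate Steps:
$A{\left(L \right)} = 16 L^{2}$ ($A{\left(L \right)} = 4 \cdot 4 L^{2} = 16 L^{2}$)
$M{\left(p \right)} = p \left(50 + p\right)$
$\left(-52 + M{\left(34 \right)}\right) \left(A{\left(41 \right)} - 2133\right) - 3325 = \left(-52 + 34 \left(50 + 34\right)\right) \left(16 \cdot 41^{2} - 2133\right) - 3325 = \left(-52 + 34 \cdot 84\right) \left(16 \cdot 1681 - 2133\right) - 3325 = \left(-52 + 2856\right) \left(26896 - 2133\right) - 3325 = 2804 \cdot 24763 - 3325 = 69435452 - 3325 = 69432127$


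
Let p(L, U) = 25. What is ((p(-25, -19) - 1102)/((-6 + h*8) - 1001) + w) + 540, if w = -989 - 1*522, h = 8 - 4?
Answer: -315216/325 ≈ -969.90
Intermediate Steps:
h = 4
w = -1511 (w = -989 - 522 = -1511)
((p(-25, -19) - 1102)/((-6 + h*8) - 1001) + w) + 540 = ((25 - 1102)/((-6 + 4*8) - 1001) - 1511) + 540 = (-1077/((-6 + 32) - 1001) - 1511) + 540 = (-1077/(26 - 1001) - 1511) + 540 = (-1077/(-975) - 1511) + 540 = (-1077*(-1/975) - 1511) + 540 = (359/325 - 1511) + 540 = -490716/325 + 540 = -315216/325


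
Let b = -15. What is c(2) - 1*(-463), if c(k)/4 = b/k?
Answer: 433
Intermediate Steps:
c(k) = -60/k (c(k) = 4*(-15/k) = -60/k)
c(2) - 1*(-463) = -60/2 - 1*(-463) = -60*1/2 + 463 = -30 + 463 = 433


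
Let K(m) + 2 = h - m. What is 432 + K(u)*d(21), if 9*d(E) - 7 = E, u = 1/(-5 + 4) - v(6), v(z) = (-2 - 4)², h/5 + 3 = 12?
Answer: 6128/9 ≈ 680.89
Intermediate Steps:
h = 45 (h = -15 + 5*12 = -15 + 60 = 45)
v(z) = 36 (v(z) = (-6)² = 36)
u = -37 (u = 1/(-5 + 4) - 1*36 = 1/(-1) - 36 = -1 - 36 = -37)
d(E) = 7/9 + E/9
K(m) = 43 - m (K(m) = -2 + (45 - m) = 43 - m)
432 + K(u)*d(21) = 432 + (43 - 1*(-37))*(7/9 + (⅑)*21) = 432 + (43 + 37)*(7/9 + 7/3) = 432 + 80*(28/9) = 432 + 2240/9 = 6128/9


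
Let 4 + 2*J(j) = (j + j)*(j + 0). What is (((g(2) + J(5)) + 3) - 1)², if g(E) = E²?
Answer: 841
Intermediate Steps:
J(j) = -2 + j² (J(j) = -2 + ((j + j)*(j + 0))/2 = -2 + ((2*j)*j)/2 = -2 + (2*j²)/2 = -2 + j²)
(((g(2) + J(5)) + 3) - 1)² = (((2² + (-2 + 5²)) + 3) - 1)² = (((4 + (-2 + 25)) + 3) - 1)² = (((4 + 23) + 3) - 1)² = ((27 + 3) - 1)² = (30 - 1)² = 29² = 841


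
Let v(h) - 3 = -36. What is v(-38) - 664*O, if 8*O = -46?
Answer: 3785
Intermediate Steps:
O = -23/4 (O = (1/8)*(-46) = -23/4 ≈ -5.7500)
v(h) = -33 (v(h) = 3 - 36 = -33)
v(-38) - 664*O = -33 - 664*(-23/4) = -33 + 3818 = 3785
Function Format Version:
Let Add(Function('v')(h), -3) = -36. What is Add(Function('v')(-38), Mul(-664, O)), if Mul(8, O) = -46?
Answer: 3785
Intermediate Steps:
O = Rational(-23, 4) (O = Mul(Rational(1, 8), -46) = Rational(-23, 4) ≈ -5.7500)
Function('v')(h) = -33 (Function('v')(h) = Add(3, -36) = -33)
Add(Function('v')(-38), Mul(-664, O)) = Add(-33, Mul(-664, Rational(-23, 4))) = Add(-33, 3818) = 3785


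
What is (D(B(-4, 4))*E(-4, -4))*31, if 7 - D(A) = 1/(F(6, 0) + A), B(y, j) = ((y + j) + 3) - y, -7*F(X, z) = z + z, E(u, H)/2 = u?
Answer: -11904/7 ≈ -1700.6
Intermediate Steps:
E(u, H) = 2*u
F(X, z) = -2*z/7 (F(X, z) = -(z + z)/7 = -2*z/7)
B(y, j) = 3 + j (B(y, j) = ((j + y) + 3) - y = (3 + j + y) - y = 3 + j)
D(A) = 7 - 1/A (D(A) = 7 - 1/(-2/7*0 + A) = 7 - 1/(0 + A) = 7 - 1/A)
(D(B(-4, 4))*E(-4, -4))*31 = ((7 - 1/(3 + 4))*(2*(-4)))*31 = ((7 - 1/7)*(-8))*31 = ((7 - 1*⅐)*(-8))*31 = ((7 - ⅐)*(-8))*31 = ((48/7)*(-8))*31 = -384/7*31 = -11904/7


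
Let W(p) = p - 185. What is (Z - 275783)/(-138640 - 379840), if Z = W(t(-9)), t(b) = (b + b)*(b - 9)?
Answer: 68911/129620 ≈ 0.53164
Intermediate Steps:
t(b) = 2*b*(-9 + b) (t(b) = (2*b)*(-9 + b) = 2*b*(-9 + b))
W(p) = -185 + p
Z = 139 (Z = -185 + 2*(-9)*(-9 - 9) = -185 + 2*(-9)*(-18) = -185 + 324 = 139)
(Z - 275783)/(-138640 - 379840) = (139 - 275783)/(-138640 - 379840) = -275644/(-518480) = -275644*(-1/518480) = 68911/129620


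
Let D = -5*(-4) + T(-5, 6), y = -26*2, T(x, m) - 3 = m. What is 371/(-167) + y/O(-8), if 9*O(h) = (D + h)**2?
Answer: -26863/8183 ≈ -3.2828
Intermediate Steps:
T(x, m) = 3 + m
y = -52
D = 29 (D = -5*(-4) + (3 + 6) = 20 + 9 = 29)
O(h) = (29 + h)**2/9
371/(-167) + y/O(-8) = 371/(-167) - 52*9/(29 - 8)**2 = 371*(-1/167) - 52/((1/9)*21**2) = -371/167 - 52/((1/9)*441) = -371/167 - 52/49 = -26863/8183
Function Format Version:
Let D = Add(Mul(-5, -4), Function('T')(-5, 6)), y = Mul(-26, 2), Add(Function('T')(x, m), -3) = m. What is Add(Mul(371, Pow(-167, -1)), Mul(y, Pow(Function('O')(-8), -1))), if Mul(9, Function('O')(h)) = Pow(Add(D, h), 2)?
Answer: Rational(-26863, 8183) ≈ -3.2828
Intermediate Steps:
Function('T')(x, m) = Add(3, m)
y = -52
D = 29 (D = Add(Mul(-5, -4), Add(3, 6)) = Add(20, 9) = 29)
Function('O')(h) = Mul(Rational(1, 9), Pow(Add(29, h), 2))
Add(Mul(371, Pow(-167, -1)), Mul(y, Pow(Function('O')(-8), -1))) = Add(Mul(371, Pow(-167, -1)), Mul(-52, Pow(Mul(Rational(1, 9), Pow(Add(29, -8), 2)), -1))) = Add(Mul(371, Rational(-1, 167)), Mul(-52, Pow(Mul(Rational(1, 9), Pow(21, 2)), -1))) = Add(Rational(-371, 167), Mul(-52, Pow(Mul(Rational(1, 9), 441), -1))) = Add(Rational(-371, 167), Mul(-52, Pow(49, -1))) = Add(Rational(-371, 167), Mul(-52, Rational(1, 49))) = Add(Rational(-371, 167), Rational(-52, 49)) = Rational(-26863, 8183)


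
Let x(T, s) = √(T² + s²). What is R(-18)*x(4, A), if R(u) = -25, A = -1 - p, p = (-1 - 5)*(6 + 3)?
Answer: -125*√113 ≈ -1328.8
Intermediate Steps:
p = -54 (p = -6*9 = -54)
A = 53 (A = -1 - 1*(-54) = -1 + 54 = 53)
R(-18)*x(4, A) = -25*√(4² + 53²) = -25*√(16 + 2809) = -125*√113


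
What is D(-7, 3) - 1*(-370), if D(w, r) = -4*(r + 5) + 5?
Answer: 343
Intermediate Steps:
D(w, r) = -15 - 4*r (D(w, r) = -4*(5 + r) + 5 = (-20 - 4*r) + 5 = -15 - 4*r)
D(-7, 3) - 1*(-370) = (-15 - 4*3) - 1*(-370) = (-15 - 12) + 370 = -27 + 370 = 343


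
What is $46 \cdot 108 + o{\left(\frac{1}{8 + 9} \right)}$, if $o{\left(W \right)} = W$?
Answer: $\frac{84457}{17} \approx 4968.1$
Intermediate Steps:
$46 \cdot 108 + o{\left(\frac{1}{8 + 9} \right)} = 46 \cdot 108 + \frac{1}{8 + 9} = 4968 + \frac{1}{17} = \frac{84457}{17}$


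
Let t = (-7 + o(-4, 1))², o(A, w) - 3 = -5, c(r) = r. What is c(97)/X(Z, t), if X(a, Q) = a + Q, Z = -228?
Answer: -97/147 ≈ -0.65986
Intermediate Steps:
o(A, w) = -2 (o(A, w) = 3 - 5 = -2)
t = 81 (t = (-7 - 2)² = (-9)² = 81)
X(a, Q) = Q + a
c(97)/X(Z, t) = 97/(81 - 228) = 97/(-147) = 97*(-1/147) = -97/147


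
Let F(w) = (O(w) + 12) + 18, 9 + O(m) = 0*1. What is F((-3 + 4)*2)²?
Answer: 441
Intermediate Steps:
O(m) = -9 (O(m) = -9 + 0*1 = -9 + 0 = -9)
F(w) = 21 (F(w) = (-9 + 12) + 18 = 3 + 18 = 21)
F((-3 + 4)*2)² = 21² = 441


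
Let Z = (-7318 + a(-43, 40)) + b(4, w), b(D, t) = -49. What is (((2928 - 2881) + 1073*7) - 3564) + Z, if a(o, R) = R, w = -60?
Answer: -3333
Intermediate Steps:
Z = -7327 (Z = (-7318 + 40) - 49 = -7278 - 49 = -7327)
(((2928 - 2881) + 1073*7) - 3564) + Z = (((2928 - 2881) + 1073*7) - 3564) - 7327 = ((47 + 7511) - 3564) - 7327 = (7558 - 3564) - 7327 = 3994 - 7327 = -3333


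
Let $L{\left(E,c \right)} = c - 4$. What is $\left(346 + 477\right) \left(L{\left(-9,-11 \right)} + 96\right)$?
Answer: $66663$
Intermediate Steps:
$L{\left(E,c \right)} = -4 + c$
$\left(346 + 477\right) \left(L{\left(-9,-11 \right)} + 96\right) = \left(346 + 477\right) \left(\left(-4 - 11\right) + 96\right) = 823 \left(-15 + 96\right) = 823 \cdot 81 = 66663$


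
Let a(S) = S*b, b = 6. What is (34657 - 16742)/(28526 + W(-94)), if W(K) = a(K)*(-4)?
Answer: 17915/30782 ≈ 0.58200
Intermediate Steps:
a(S) = 6*S (a(S) = S*6 = 6*S)
W(K) = -24*K (W(K) = (6*K)*(-4) = -24*K)
(34657 - 16742)/(28526 + W(-94)) = (34657 - 16742)/(28526 - 24*(-94)) = 17915/(28526 + 2256) = 17915/30782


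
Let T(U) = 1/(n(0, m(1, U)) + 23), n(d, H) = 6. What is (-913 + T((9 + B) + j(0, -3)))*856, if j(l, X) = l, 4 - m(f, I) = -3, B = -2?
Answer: -22663456/29 ≈ -7.8150e+5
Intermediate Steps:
m(f, I) = 7 (m(f, I) = 4 - 1*(-3) = 4 + 3 = 7)
T(U) = 1/29 (T(U) = 1/(6 + 23) = 1/29)
(-913 + T((9 + B) + j(0, -3)))*856 = (-913 + 1/29)*856 = -26476/29*856 = -22663456/29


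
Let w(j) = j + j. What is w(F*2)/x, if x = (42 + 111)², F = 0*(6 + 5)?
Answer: 0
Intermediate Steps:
F = 0 (F = 0*11 = 0)
x = 23409 (x = 153² = 23409)
w(j) = 2*j
w(F*2)/x = (2*(0*2))/23409 = (2*0)*(1/23409) = 0*(1/23409) = 0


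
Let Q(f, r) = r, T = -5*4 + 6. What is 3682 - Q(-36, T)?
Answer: 3696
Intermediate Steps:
T = -14 (T = -20 + 6 = -14)
3682 - Q(-36, T) = 3682 - 1*(-14) = 3682 + 14 = 3696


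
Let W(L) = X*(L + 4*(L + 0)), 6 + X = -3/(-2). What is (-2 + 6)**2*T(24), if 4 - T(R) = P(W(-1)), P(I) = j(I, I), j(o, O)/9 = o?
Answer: -3176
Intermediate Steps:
j(o, O) = 9*o
X = -9/2 (X = -6 - 3/(-2) = -6 - 3*(-1/2) = -6 + 3/2 = -9/2 ≈ -4.5000)
W(L) = -45*L/2 (W(L) = -9*(L + 4*(L + 0))/2 = -9*(L + 4*L)/2 = -45*L/2)
P(I) = 9*I
T(R) = -397/2 (T(R) = 4 - 9*(-45/2*(-1)) = 4 - 9*45/2 = 4 - 1*405/2 = 4 - 405/2 = -397/2)
(-2 + 6)**2*T(24) = (-2 + 6)**2*(-397/2) = 4**2*(-397/2) = 16*(-397/2) = -3176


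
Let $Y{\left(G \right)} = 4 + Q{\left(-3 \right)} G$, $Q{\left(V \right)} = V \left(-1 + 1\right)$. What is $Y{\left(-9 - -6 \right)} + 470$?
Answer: $474$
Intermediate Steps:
$Q{\left(V \right)} = 0$ ($Q{\left(V \right)} = V 0 = 0$)
$Y{\left(G \right)} = 4$ ($Y{\left(G \right)} = 4 + 0 G = 4 + 0 = 4$)
$Y{\left(-9 - -6 \right)} + 470 = 4 + 470 = 474$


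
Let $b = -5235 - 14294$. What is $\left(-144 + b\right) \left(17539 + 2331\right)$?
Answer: $-390902510$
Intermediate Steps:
$b = -19529$ ($b = -5235 - 14294 = -19529$)
$\left(-144 + b\right) \left(17539 + 2331\right) = \left(-144 - 19529\right) \left(17539 + 2331\right) = \left(-19673\right) 19870 = -390902510$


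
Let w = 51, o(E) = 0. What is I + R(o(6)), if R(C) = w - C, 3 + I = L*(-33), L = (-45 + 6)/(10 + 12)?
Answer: 213/2 ≈ 106.50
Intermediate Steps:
L = -39/22 ≈ -1.7727
I = 111/2 (I = -3 - 39/22*(-33) = -3 + 117/2 = 111/2 ≈ 55.500)
R(C) = 51 - C
I + R(o(6)) = 111/2 + (51 - 1*0) = 111/2 + (51 + 0) = 111/2 + 51 = 213/2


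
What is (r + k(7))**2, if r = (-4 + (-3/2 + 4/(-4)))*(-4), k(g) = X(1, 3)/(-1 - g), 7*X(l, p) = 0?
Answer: 676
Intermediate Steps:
X(l, p) = 0 (X(l, p) = (1/7)*0 = 0)
k(g) = 0 (k(g) = 0/(-1 - g) = 0)
r = 26 (r = (-4 + (-3*1/2 + 4*(-1/4)))*(-4) = (-4 + (-3/2 - 1))*(-4) = (-4 - 5/2)*(-4) = -13/2*(-4) = 26)
(r + k(7))**2 = (26 + 0)**2 = 26**2 = 676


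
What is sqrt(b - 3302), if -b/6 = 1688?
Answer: I*sqrt(13430) ≈ 115.89*I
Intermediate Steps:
b = -10128 (b = -6*1688 = -10128)
sqrt(b - 3302) = sqrt(-10128 - 3302) = sqrt(-13430) = I*sqrt(13430)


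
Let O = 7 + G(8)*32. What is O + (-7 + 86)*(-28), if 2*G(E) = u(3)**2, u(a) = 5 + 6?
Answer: -269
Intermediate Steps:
u(a) = 11
G(E) = 121/2 (G(E) = (1/2)*11**2 = (1/2)*121 = 121/2)
O = 1943 (O = 7 + (121/2)*32 = 7 + 1936 = 1943)
O + (-7 + 86)*(-28) = 1943 + (-7 + 86)*(-28) = 1943 + 79*(-28) = 1943 - 2212 = -269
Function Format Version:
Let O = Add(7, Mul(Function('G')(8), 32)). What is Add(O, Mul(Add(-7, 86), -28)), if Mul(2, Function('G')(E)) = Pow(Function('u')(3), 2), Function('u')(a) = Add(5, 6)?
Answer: -269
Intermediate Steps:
Function('u')(a) = 11
Function('G')(E) = Rational(121, 2) (Function('G')(E) = Mul(Rational(1, 2), Pow(11, 2)) = Mul(Rational(1, 2), 121) = Rational(121, 2))
O = 1943 (O = Add(7, Mul(Rational(121, 2), 32)) = Add(7, 1936) = 1943)
Add(O, Mul(Add(-7, 86), -28)) = Add(1943, Mul(Add(-7, 86), -28)) = Add(1943, Mul(79, -28)) = Add(1943, -2212) = -269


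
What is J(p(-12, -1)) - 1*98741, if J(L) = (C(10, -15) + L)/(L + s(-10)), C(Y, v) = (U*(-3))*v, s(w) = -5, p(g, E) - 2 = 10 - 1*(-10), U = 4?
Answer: -1678395/17 ≈ -98729.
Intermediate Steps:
p(g, E) = 22 (p(g, E) = 2 + (10 - 1*(-10)) = 2 + (10 + 10) = 2 + 20 = 22)
C(Y, v) = -12*v (C(Y, v) = (4*(-3))*v = -12*v)
J(L) = (180 + L)/(-5 + L) (J(L) = (-12*(-15) + L)/(L - 5) = (180 + L)/(-5 + L))
J(p(-12, -1)) - 1*98741 = (180 + 22)/(-5 + 22) - 1*98741 = 202/17 - 98741 = -1678395/17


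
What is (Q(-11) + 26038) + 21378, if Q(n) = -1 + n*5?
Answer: 47360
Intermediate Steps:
Q(n) = -1 + 5*n
(Q(-11) + 26038) + 21378 = ((-1 + 5*(-11)) + 26038) + 21378 = ((-1 - 55) + 26038) + 21378 = (-56 + 26038) + 21378 = 25982 + 21378 = 47360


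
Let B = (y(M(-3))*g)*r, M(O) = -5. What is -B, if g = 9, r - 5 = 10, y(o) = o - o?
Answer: 0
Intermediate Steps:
y(o) = 0
r = 15 (r = 5 + 10 = 15)
B = 0 (B = (0*9)*15 = 0*15 = 0)
-B = -1*0 = 0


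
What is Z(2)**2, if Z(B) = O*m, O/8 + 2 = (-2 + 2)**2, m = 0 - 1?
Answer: 256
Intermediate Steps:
m = -1
O = -16 (O = -16 + 8*(-2 + 2)**2 = -16 + 8*0**2 = -16 + 8*0 = -16 + 0 = -16)
Z(B) = 16 (Z(B) = -16*(-1) = 16)
Z(2)**2 = 16**2 = 256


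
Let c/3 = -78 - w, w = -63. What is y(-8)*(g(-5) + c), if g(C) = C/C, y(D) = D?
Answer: 352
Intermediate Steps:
c = -45 (c = 3*(-78 - 1*(-63)) = 3*(-78 + 63) = 3*(-15) = -45)
g(C) = 1
y(-8)*(g(-5) + c) = -8*(1 - 45) = -8*(-44) = 352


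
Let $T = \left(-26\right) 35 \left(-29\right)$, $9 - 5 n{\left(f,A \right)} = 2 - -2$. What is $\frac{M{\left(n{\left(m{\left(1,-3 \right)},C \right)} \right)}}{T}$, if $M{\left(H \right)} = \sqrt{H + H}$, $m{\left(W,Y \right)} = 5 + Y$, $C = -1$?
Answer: $\frac{\sqrt{2}}{26390} \approx 5.3589 \cdot 10^{-5}$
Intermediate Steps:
$n{\left(f,A \right)} = 1$ ($n{\left(f,A \right)} = \frac{9}{5} - \frac{2 - -2}{5} = \frac{9}{5} - \frac{2 + 2}{5} = \frac{9}{5} - \frac{4}{5} = 1$)
$T = 26390$ ($T = \left(-910\right) \left(-29\right) = 26390$)
$M{\left(H \right)} = \sqrt{2} \sqrt{H}$ ($M{\left(H \right)} = \sqrt{2 H} = \sqrt{2} \sqrt{H}$)
$\frac{M{\left(n{\left(m{\left(1,-3 \right)},C \right)} \right)}}{T} = \frac{\sqrt{2} \sqrt{1}}{26390} = \sqrt{2} \cdot 1 \cdot \frac{1}{26390} = \sqrt{2} \cdot \frac{1}{26390} = \frac{\sqrt{2}}{26390}$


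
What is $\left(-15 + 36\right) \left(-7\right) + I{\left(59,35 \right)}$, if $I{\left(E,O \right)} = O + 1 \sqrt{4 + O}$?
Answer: $-112 + \sqrt{39} \approx -105.76$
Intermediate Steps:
$I{\left(E,O \right)} = O + \sqrt{4 + O}$
$\left(-15 + 36\right) \left(-7\right) + I{\left(59,35 \right)} = \left(-15 + 36\right) \left(-7\right) + \left(35 + \sqrt{4 + 35}\right) = 21 \left(-7\right) + \left(35 + \sqrt{39}\right) = -147 + \left(35 + \sqrt{39}\right) = -112 + \sqrt{39}$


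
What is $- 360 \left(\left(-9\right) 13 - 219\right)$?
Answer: $120960$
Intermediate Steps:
$- 360 \left(\left(-9\right) 13 - 219\right) = - 360 \left(-117 - 219\right) = \left(-360\right) \left(-336\right) = 120960$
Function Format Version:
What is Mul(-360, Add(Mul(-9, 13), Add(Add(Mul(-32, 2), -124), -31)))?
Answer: 120960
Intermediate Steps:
Mul(-360, Add(Mul(-9, 13), Add(Add(Mul(-32, 2), -124), -31))) = Mul(-360, Add(-117, Add(Add(-64, -124), -31))) = Mul(-360, Add(-117, Add(-188, -31))) = Mul(-360, Add(-117, -219)) = Mul(-360, -336) = 120960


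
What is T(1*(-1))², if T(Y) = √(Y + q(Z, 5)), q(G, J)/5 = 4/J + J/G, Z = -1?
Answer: -22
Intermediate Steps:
q(G, J) = 20/J + 5*J/G (q(G, J) = 5*(4/J + J/G) = 20/J + 5*J/G)
T(Y) = √(-21 + Y) (T(Y) = √(Y + (20/5 + 5*5/(-1))) = √(Y + (20*(⅕) + 5*5*(-1))) = √(Y + (4 - 25)) = √(Y - 21) = √(-21 + Y))
T(1*(-1))² = (√(-21 + 1*(-1)))² = (√(-21 - 1))² = (√(-22))² = (I*√22)² = -22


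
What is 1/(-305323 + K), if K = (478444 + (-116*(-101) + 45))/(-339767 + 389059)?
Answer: -49292/15049491111 ≈ -3.2753e-6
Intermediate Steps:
K = 490205/49292 (K = (478444 + (11716 + 45))/49292 = (478444 + 11761)*(1/49292) = 490205*(1/49292) = 490205/49292 ≈ 9.9449)
1/(-305323 + K) = 1/(-305323 + 490205/49292) = 1/(-15049491111/49292) = -49292/15049491111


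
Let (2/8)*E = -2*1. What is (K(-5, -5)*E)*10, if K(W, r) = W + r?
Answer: 800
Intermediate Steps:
E = -8 (E = 4*(-2*1) = 4*(-2) = -8)
(K(-5, -5)*E)*10 = ((-5 - 5)*(-8))*10 = -10*(-8)*10 = 80*10 = 800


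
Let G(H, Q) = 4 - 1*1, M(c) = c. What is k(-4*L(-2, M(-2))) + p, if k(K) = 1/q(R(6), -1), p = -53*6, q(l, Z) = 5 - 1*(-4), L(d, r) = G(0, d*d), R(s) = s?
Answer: -2861/9 ≈ -317.89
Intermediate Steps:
G(H, Q) = 3 (G(H, Q) = 4 - 1 = 3)
L(d, r) = 3
q(l, Z) = 9 (q(l, Z) = 5 + 4 = 9)
p = -318
k(K) = 1/9
k(-4*L(-2, M(-2))) + p = 1/9 - 318 = -2861/9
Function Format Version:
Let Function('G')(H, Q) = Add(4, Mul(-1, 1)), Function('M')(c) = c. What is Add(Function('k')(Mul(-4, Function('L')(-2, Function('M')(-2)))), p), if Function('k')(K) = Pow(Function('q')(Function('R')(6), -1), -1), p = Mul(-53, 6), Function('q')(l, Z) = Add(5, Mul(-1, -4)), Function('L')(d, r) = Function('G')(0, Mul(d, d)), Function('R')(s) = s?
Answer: Rational(-2861, 9) ≈ -317.89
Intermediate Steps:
Function('G')(H, Q) = 3 (Function('G')(H, Q) = Add(4, -1) = 3)
Function('L')(d, r) = 3
Function('q')(l, Z) = 9 (Function('q')(l, Z) = Add(5, 4) = 9)
p = -318
Function('k')(K) = Rational(1, 9) (Function('k')(K) = Pow(9, -1) = Rational(1, 9))
Add(Function('k')(Mul(-4, Function('L')(-2, Function('M')(-2)))), p) = Add(Rational(1, 9), -318) = Rational(-2861, 9)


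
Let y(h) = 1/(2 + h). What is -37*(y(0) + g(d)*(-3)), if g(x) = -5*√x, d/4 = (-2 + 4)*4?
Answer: -37/2 - 2220*√2 ≈ -3158.1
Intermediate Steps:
d = 32 (d = 4*((-2 + 4)*4) = 4*(2*4) = 4*8 = 32)
-37*(y(0) + g(d)*(-3)) = -37*(1/(2 + 0) - 20*√2*(-3)) = -37*(1/2 - 20*√2*(-3)) = -37*(½ - 20*√2*(-3)) = -37*(½ + 60*√2) = -37/2 - 2220*√2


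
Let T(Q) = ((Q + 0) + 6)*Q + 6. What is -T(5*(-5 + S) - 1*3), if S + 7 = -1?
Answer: -4222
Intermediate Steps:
S = -8 (S = -7 - 1 = -8)
T(Q) = 6 + Q*(6 + Q) (T(Q) = (Q + 6)*Q + 6 = (6 + Q)*Q + 6 = Q*(6 + Q) + 6 = 6 + Q*(6 + Q))
-T(5*(-5 + S) - 1*3) = -(6 + (5*(-5 - 8) - 1*3)² + 6*(5*(-5 - 8) - 1*3)) = -(6 + (5*(-13) - 3)² + 6*(5*(-13) - 3)) = -(6 + (-65 - 3)² + 6*(-65 - 3)) = -(6 + (-68)² + 6*(-68)) = -(6 + 4624 - 408) = -1*4222 = -4222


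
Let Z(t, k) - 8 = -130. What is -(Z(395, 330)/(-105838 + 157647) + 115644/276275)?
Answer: -5957694446/14313531475 ≈ -0.41623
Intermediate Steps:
Z(t, k) = -122 (Z(t, k) = 8 - 130 = -122)
-(Z(395, 330)/(-105838 + 157647) + 115644/276275) = -(-122/(-105838 + 157647) + 115644/276275) = -(-122/51809 + 115644*(1/276275)) = -(-122*1/51809 + 115644/276275) = -(-122/51809 + 115644/276275) = -1*5957694446/14313531475 = -5957694446/14313531475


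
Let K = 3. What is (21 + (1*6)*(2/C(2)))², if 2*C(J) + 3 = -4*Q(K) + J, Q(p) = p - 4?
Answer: 841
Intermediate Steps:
Q(p) = -4 + p
C(J) = ½ + J/2 (C(J) = -3/2 + (-4*(-4 + 3) + J)/2 = -3/2 + (-4*(-1) + J)/2 = -3/2 + (4 + J)/2 = -3/2 + (2 + J/2) = ½ + J/2)
(21 + (1*6)*(2/C(2)))² = (21 + (1*6)*(2/(½ + (½)*2)))² = (21 + 6*(2/(½ + 1)))² = (21 + 6*(2/(3/2)))² = (21 + 6*(2*(⅔)))² = (21 + 6*(4/3))² = (21 + 8)² = 29² = 841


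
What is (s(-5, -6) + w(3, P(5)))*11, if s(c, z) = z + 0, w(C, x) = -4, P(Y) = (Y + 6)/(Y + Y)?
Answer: -110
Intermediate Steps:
P(Y) = (6 + Y)/(2*Y) (P(Y) = (6 + Y)/((2*Y)) = (6 + Y)*(1/(2*Y)) = (6 + Y)/(2*Y))
s(c, z) = z
(s(-5, -6) + w(3, P(5)))*11 = (-6 - 4)*11 = -10*11 = -110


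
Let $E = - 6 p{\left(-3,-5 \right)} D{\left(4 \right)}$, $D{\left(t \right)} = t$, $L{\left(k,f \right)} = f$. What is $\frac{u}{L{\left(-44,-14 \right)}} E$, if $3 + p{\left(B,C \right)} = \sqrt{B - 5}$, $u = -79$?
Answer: $\frac{2844}{7} - \frac{1896 i \sqrt{2}}{7} \approx 406.29 - 383.05 i$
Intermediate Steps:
$p{\left(B,C \right)} = -3 + \sqrt{-5 + B}$ ($p{\left(B,C \right)} = -3 + \sqrt{B - 5} = -3 + \sqrt{-5 + B}$)
$E = 72 - 48 i \sqrt{2}$ ($E = - 6 \left(-3 + \sqrt{-5 - 3}\right) 4 = - 6 \left(-3 + \sqrt{-8}\right) 4 = - 6 \left(-3 + 2 i \sqrt{2}\right) 4 = \left(18 - 12 i \sqrt{2}\right) 4 = 72 - 48 i \sqrt{2} \approx 72.0 - 67.882 i$)
$\frac{u}{L{\left(-44,-14 \right)}} E = - \frac{79}{-14} \left(72 - 48 i \sqrt{2}\right) = \left(-79\right) \left(- \frac{1}{14}\right) \left(72 - 48 i \sqrt{2}\right) = \frac{79 \left(72 - 48 i \sqrt{2}\right)}{14} = \frac{2844}{7} - \frac{1896 i \sqrt{2}}{7}$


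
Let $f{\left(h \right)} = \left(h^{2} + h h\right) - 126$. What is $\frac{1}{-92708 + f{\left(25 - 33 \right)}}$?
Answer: $- \frac{1}{92706} \approx -1.0787 \cdot 10^{-5}$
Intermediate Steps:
$f{\left(h \right)} = -126 + 2 h^{2}$ ($f{\left(h \right)} = \left(h^{2} + h^{2}\right) - 126 = 2 h^{2} - 126 = -126 + 2 h^{2}$)
$\frac{1}{-92708 + f{\left(25 - 33 \right)}} = \frac{1}{-92708 - \left(126 - 2 \left(25 - 33\right)^{2}\right)} = \frac{1}{-92708 - \left(126 - 2 \left(-8\right)^{2}\right)} = \frac{1}{-92708 + \left(-126 + 2 \cdot 64\right)} = \frac{1}{-92708 + \left(-126 + 128\right)} = \frac{1}{-92708 + 2} = \frac{1}{-92706} = - \frac{1}{92706}$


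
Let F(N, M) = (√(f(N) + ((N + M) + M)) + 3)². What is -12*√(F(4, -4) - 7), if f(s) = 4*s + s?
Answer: -12*√42 ≈ -77.769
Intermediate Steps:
f(s) = 5*s
F(N, M) = (3 + √(2*M + 6*N))² (F(N, M) = (√(5*N + ((N + M) + M)) + 3)² = (√(5*N + ((M + N) + M)) + 3)² = (√(5*N + (N + 2*M)) + 3)² = (√(2*M + 6*N) + 3)² = (3 + √(2*M + 6*N))²)
-12*√(F(4, -4) - 7) = -12*√((3 + √2*√(-4 + 3*4))² - 7) = -12*√((3 + √2*√(-4 + 12))² - 7) = -12*√((3 + √2*√8)² - 7) = -12*√((3 + √2*(2*√2))² - 7) = -12*√((3 + 4)² - 7) = -12*√(7² - 7) = -12*√(49 - 7) = -12*√42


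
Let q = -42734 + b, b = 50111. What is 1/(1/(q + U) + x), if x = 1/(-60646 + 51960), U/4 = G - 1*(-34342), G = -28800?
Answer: -256627870/20859 ≈ -12303.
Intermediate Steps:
U = 22168 (U = 4*(-28800 - 1*(-34342)) = 4*(-28800 + 34342) = 4*5542 = 22168)
q = 7377 (q = -42734 + 50111 = 7377)
x = -1/8686 (x = 1/(-8686) = -1/8686 ≈ -0.00011513)
1/(1/(q + U) + x) = 1/(1/(7377 + 22168) - 1/8686) = 1/(1/29545 - 1/8686) = 1/(-20859/256627870) = -256627870/20859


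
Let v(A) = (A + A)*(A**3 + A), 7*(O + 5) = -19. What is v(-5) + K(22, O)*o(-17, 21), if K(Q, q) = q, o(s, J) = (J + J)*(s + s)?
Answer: 12316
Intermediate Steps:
O = -54/7 (O = -5 + (1/7)*(-19) = -5 - 19/7 = -54/7 ≈ -7.7143)
o(s, J) = 4*J*s (o(s, J) = (2*J)*(2*s) = 4*J*s)
v(A) = 2*A*(A + A**3) (v(A) = (2*A)*(A + A**3) = 2*A*(A + A**3))
v(-5) + K(22, O)*o(-17, 21) = 2*(-5)**2*(1 + (-5)**2) - 216*21*(-17)/7 = 2*25*(1 + 25) - 54/7*(-1428) = 2*25*26 + 11016 = 1300 + 11016 = 12316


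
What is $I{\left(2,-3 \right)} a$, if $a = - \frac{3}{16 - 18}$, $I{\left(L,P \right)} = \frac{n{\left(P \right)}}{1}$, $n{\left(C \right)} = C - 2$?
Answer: $- \frac{15}{2} \approx -7.5$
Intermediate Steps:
$n{\left(C \right)} = -2 + C$ ($n{\left(C \right)} = C - 2 = -2 + C$)
$I{\left(L,P \right)} = -2 + P$ ($I{\left(L,P \right)} = \frac{-2 + P}{1} = \left(-2 + P\right) 1 = -2 + P$)
$a = \frac{3}{2}$ ($a = - \frac{3}{-2} = \left(-3\right) \left(- \frac{1}{2}\right) = \frac{3}{2} \approx 1.5$)
$I{\left(2,-3 \right)} a = \left(-2 - 3\right) \frac{3}{2} = \left(-5\right) \frac{3}{2} = - \frac{15}{2}$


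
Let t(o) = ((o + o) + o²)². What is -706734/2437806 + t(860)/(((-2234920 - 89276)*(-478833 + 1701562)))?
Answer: -19929462525937067/41237546852715003 ≈ -0.48328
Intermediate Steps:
t(o) = (o² + 2*o)² (t(o) = (2*o + o²)² = (o² + 2*o)²)
-706734/2437806 + t(860)/(((-2234920 - 89276)*(-478833 + 1701562))) = -706734/2437806 + (860²*(2 + 860)²)/(((-2234920 - 89276)*(-478833 + 1701562))) = -706734*1/2437806 + (739600*862²)/((-2324196*1222729)) = -16827/58043 + (739600*743044)/(-2841861850884) = -16827/58043 + 549555342400*(-1/2841861850884) = -16827/58043 - 137388835600/710465462721 = -19929462525937067/41237546852715003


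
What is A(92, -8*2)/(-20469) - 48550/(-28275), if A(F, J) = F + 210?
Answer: 4378804/2572271 ≈ 1.7023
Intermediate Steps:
A(F, J) = 210 + F
A(92, -8*2)/(-20469) - 48550/(-28275) = (210 + 92)/(-20469) - 48550/(-28275) = 302*(-1/20469) - 48550*(-1/28275) = -302/20469 + 1942/1131 = 4378804/2572271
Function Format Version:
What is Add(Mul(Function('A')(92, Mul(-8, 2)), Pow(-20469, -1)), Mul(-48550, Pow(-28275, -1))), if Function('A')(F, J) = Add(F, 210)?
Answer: Rational(4378804, 2572271) ≈ 1.7023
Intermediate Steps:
Function('A')(F, J) = Add(210, F)
Add(Mul(Function('A')(92, Mul(-8, 2)), Pow(-20469, -1)), Mul(-48550, Pow(-28275, -1))) = Add(Mul(Add(210, 92), Pow(-20469, -1)), Mul(-48550, Pow(-28275, -1))) = Add(Mul(302, Rational(-1, 20469)), Mul(-48550, Rational(-1, 28275))) = Add(Rational(-302, 20469), Rational(1942, 1131)) = Rational(4378804, 2572271)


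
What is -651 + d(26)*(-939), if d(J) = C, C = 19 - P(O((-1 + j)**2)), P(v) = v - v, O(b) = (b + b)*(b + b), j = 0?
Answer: -18492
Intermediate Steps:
O(b) = 4*b**2 (O(b) = (2*b)*(2*b) = 4*b**2)
P(v) = 0
C = 19 (C = 19 - 1*0 = 19 + 0 = 19)
d(J) = 19
-651 + d(26)*(-939) = -651 + 19*(-939) = -651 - 17841 = -18492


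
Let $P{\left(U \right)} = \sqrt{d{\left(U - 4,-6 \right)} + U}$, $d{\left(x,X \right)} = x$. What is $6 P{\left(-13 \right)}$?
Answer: $6 i \sqrt{30} \approx 32.863 i$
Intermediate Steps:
$P{\left(U \right)} = \sqrt{-4 + 2 U}$ ($P{\left(U \right)} = \sqrt{\left(U - 4\right) + U} = \sqrt{\left(-4 + U\right) + U} = \sqrt{-4 + 2 U}$)
$6 P{\left(-13 \right)} = 6 \sqrt{-4 + 2 \left(-13\right)} = 6 \sqrt{-4 - 26} = 6 \sqrt{-30} = 6 i \sqrt{30}$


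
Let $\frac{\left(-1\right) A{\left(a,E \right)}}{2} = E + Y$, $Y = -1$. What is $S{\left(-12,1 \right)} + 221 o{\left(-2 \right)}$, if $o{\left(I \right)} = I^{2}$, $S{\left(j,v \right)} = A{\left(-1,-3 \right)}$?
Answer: $892$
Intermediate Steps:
$A{\left(a,E \right)} = 2 - 2 E$ ($A{\left(a,E \right)} = - 2 \left(E - 1\right) = - 2 \left(-1 + E\right) = 2 - 2 E$)
$S{\left(j,v \right)} = 8$ ($S{\left(j,v \right)} = 2 - -6 = 2 + 6 = 8$)
$S{\left(-12,1 \right)} + 221 o{\left(-2 \right)} = 8 + 221 \left(-2\right)^{2} = 8 + 221 \cdot 4 = 8 + 884 = 892$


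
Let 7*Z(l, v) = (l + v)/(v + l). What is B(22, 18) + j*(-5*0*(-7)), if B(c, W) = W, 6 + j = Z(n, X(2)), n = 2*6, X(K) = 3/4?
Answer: 18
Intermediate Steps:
X(K) = ¾ (X(K) = 3*(¼) = ¾)
n = 12
Z(l, v) = ⅐ (Z(l, v) = ((l + v)/(v + l))/7 = ((l + v)/(l + v))/7 = (⅐)*1 = ⅐)
j = -41/7 (j = -6 + ⅐ = -41/7 ≈ -5.8571)
B(22, 18) + j*(-5*0*(-7)) = 18 - 41*(-5*0)*(-7)/7 = 18 - 0*(-7) = 18 - 41/7*0 = 18 + 0 = 18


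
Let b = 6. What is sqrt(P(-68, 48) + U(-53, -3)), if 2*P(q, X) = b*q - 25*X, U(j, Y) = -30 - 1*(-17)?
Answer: I*sqrt(817) ≈ 28.583*I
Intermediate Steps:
U(j, Y) = -13 (U(j, Y) = -30 + 17 = -13)
P(q, X) = 3*q - 25*X/2 (P(q, X) = (6*q - 25*X)/2 = (-25*X + 6*q)/2 = 3*q - 25*X/2)
sqrt(P(-68, 48) + U(-53, -3)) = sqrt((3*(-68) - 25/2*48) - 13) = sqrt((-204 - 600) - 13) = sqrt(-804 - 13) = sqrt(-817) = I*sqrt(817)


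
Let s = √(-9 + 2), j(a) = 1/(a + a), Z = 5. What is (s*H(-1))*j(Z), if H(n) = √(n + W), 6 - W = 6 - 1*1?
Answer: 0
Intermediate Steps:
j(a) = 1/(2*a)
W = 1 (W = 6 - (6 - 1*1) = 6 - (6 - 1) = 6 - 1*5 = 6 - 5 = 1)
s = I*√7 (s = √(-7) = I*√7 ≈ 2.6458*I)
H(n) = √(1 + n) (H(n) = √(n + 1) = √(1 + n))
(s*H(-1))*j(Z) = ((I*√7)*√(1 - 1))*((½)/5) = ((I*√7)*√0)*((½)*(⅕)) = ((I*√7)*0)*(⅒) = 0*(⅒) = 0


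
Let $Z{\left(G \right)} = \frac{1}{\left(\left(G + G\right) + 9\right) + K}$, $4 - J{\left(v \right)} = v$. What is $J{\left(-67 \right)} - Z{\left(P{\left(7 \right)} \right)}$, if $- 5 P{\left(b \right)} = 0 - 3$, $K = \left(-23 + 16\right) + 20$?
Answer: $\frac{8231}{116} \approx 70.957$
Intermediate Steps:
$J{\left(v \right)} = 4 - v$
$K = 13$ ($K = -7 + 20 = 13$)
$P{\left(b \right)} = \frac{3}{5}$ ($P{\left(b \right)} = - \frac{0 - 3}{5} = \left(- \frac{1}{5}\right) \left(-3\right) = \frac{3}{5}$)
$Z{\left(G \right)} = \frac{1}{22 + 2 G}$ ($Z{\left(G \right)} = \frac{1}{\left(\left(G + G\right) + 9\right) + 13} = \frac{1}{\left(2 G + 9\right) + 13} = \frac{1}{\left(9 + 2 G\right) + 13} = \frac{1}{22 + 2 G}$)
$J{\left(-67 \right)} - Z{\left(P{\left(7 \right)} \right)} = \left(4 - -67\right) - \frac{1}{2 \left(11 + \frac{3}{5}\right)} = \left(4 + 67\right) - \frac{1}{2 \cdot \frac{58}{5}} = 71 - \frac{1}{2} \cdot \frac{5}{58} = 71 - \frac{5}{116} = \frac{8231}{116}$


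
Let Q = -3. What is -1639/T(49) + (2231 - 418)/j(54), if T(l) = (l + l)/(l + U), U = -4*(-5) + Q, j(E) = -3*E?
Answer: -8850931/7938 ≈ -1115.0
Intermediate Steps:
U = 17 (U = -4*(-5) - 3 = 20 - 3 = 17)
T(l) = 2*l/(17 + l) (T(l) = (l + l)/(l + 17) = (2*l)/(17 + l) = 2*l/(17 + l))
-1639/T(49) + (2231 - 418)/j(54) = -1639/(2*49/(17 + 49)) + (2231 - 418)/((-3*54)) = -1639/(2*49/66) + 1813/(-162) = -1639/(2*49*(1/66)) + 1813*(-1/162) = -1639/49/33 - 1813/162 = -1639*33/49 - 1813/162 = -54087/49 - 1813/162 = -8850931/7938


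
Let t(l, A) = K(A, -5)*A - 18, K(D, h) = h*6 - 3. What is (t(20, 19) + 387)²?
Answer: 66564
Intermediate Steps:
K(D, h) = -3 + 6*h (K(D, h) = 6*h - 3 = -3 + 6*h)
t(l, A) = -18 - 33*A (t(l, A) = (-3 + 6*(-5))*A - 18 = (-3 - 30)*A - 18 = -33*A - 18 = -18 - 33*A)
(t(20, 19) + 387)² = ((-18 - 33*19) + 387)² = ((-18 - 627) + 387)² = (-645 + 387)² = (-258)² = 66564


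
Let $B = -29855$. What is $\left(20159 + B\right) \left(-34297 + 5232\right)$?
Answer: $281814240$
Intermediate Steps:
$\left(20159 + B\right) \left(-34297 + 5232\right) = \left(20159 - 29855\right) \left(-34297 + 5232\right) = \left(-9696\right) \left(-29065\right) = 281814240$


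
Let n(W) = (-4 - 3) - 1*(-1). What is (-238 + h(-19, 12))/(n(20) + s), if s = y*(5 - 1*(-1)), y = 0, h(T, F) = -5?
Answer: 81/2 ≈ 40.500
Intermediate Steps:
n(W) = -6 (n(W) = -7 + 1 = -6)
s = 0 (s = 0*(5 - 1*(-1)) = 0*(5 + 1) = 0*6 = 0)
(-238 + h(-19, 12))/(n(20) + s) = (-238 - 5)/(-6 + 0) = -243/(-6) = -243*(-1/6) = 81/2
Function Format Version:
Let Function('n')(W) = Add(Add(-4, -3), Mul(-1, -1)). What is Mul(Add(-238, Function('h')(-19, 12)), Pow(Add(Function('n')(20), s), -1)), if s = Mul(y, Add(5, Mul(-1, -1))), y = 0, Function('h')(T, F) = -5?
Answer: Rational(81, 2) ≈ 40.500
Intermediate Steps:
Function('n')(W) = -6 (Function('n')(W) = Add(-7, 1) = -6)
s = 0 (s = Mul(0, Add(5, Mul(-1, -1))) = Mul(0, Add(5, 1)) = Mul(0, 6) = 0)
Mul(Add(-238, Function('h')(-19, 12)), Pow(Add(Function('n')(20), s), -1)) = Mul(Add(-238, -5), Pow(Add(-6, 0), -1)) = Mul(-243, Pow(-6, -1)) = Mul(-243, Rational(-1, 6)) = Rational(81, 2)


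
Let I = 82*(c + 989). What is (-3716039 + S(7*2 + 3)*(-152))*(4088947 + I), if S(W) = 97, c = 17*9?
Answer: -15604339398753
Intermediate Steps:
c = 153
I = 93644 (I = 82*(153 + 989) = 82*1142 = 93644)
(-3716039 + S(7*2 + 3)*(-152))*(4088947 + I) = (-3716039 + 97*(-152))*(4088947 + 93644) = (-3716039 - 14744)*4182591 = -3730783*4182591 = -15604339398753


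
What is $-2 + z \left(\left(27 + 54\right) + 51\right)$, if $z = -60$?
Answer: $-7922$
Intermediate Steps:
$-2 + z \left(\left(27 + 54\right) + 51\right) = -2 - 60 \left(\left(27 + 54\right) + 51\right) = -2 - 60 \left(81 + 51\right) = -2 - 7920 = -7922$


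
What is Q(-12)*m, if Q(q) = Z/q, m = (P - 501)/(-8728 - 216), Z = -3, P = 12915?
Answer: -6207/17888 ≈ -0.34699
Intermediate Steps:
m = -6207/4472 (m = (12915 - 501)/(-8728 - 216) = 12414/(-8944) = 12414*(-1/8944) = -6207/4472 ≈ -1.3880)
Q(q) = -3/q
Q(-12)*m = -3/(-12)*(-6207/4472) = -3*(-1/12)*(-6207/4472) = (¼)*(-6207/4472) = -6207/17888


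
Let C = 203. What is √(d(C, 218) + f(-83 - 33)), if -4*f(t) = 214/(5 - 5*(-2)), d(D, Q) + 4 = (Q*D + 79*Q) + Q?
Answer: √55517790/30 ≈ 248.37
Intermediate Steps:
d(D, Q) = -4 + 80*Q + D*Q (d(D, Q) = -4 + ((Q*D + 79*Q) + Q) = -4 + ((D*Q + 79*Q) + Q) = -4 + ((79*Q + D*Q) + Q) = -4 + (80*Q + D*Q) = -4 + 80*Q + D*Q)
f(t) = -107/30 (f(t) = -107/(2*(5 - 5*(-2))) = -107/(2*(5 + 10)) = -107/(2*15) = -¼*214/15 = -107/30)
√(d(C, 218) + f(-83 - 33)) = √((-4 + 80*218 + 203*218) - 107/30) = √((-4 + 17440 + 44254) - 107/30) = √(61690 - 107/30) = √(1850593/30) = √55517790/30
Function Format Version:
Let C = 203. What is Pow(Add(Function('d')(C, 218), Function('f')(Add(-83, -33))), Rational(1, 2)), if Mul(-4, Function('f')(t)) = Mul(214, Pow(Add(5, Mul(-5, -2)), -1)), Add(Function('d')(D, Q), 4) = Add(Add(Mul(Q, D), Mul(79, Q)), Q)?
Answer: Mul(Rational(1, 30), Pow(55517790, Rational(1, 2))) ≈ 248.37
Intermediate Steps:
Function('d')(D, Q) = Add(-4, Mul(80, Q), Mul(D, Q)) (Function('d')(D, Q) = Add(-4, Add(Add(Mul(Q, D), Mul(79, Q)), Q)) = Add(-4, Add(Add(Mul(D, Q), Mul(79, Q)), Q)) = Add(-4, Add(Add(Mul(79, Q), Mul(D, Q)), Q)) = Add(-4, Add(Mul(80, Q), Mul(D, Q))) = Add(-4, Mul(80, Q), Mul(D, Q)))
Function('f')(t) = Rational(-107, 30) (Function('f')(t) = Mul(Rational(-1, 4), Mul(214, Pow(Add(5, Mul(-5, -2)), -1))) = Mul(Rational(-1, 4), Mul(214, Pow(Add(5, 10), -1))) = Mul(Rational(-1, 4), Mul(214, Pow(15, -1))) = Mul(Rational(-1, 4), Mul(214, Rational(1, 15))) = Mul(Rational(-1, 4), Rational(214, 15)) = Rational(-107, 30))
Pow(Add(Function('d')(C, 218), Function('f')(Add(-83, -33))), Rational(1, 2)) = Pow(Add(Add(-4, Mul(80, 218), Mul(203, 218)), Rational(-107, 30)), Rational(1, 2)) = Pow(Add(Add(-4, 17440, 44254), Rational(-107, 30)), Rational(1, 2)) = Pow(Add(61690, Rational(-107, 30)), Rational(1, 2)) = Pow(Rational(1850593, 30), Rational(1, 2)) = Mul(Rational(1, 30), Pow(55517790, Rational(1, 2)))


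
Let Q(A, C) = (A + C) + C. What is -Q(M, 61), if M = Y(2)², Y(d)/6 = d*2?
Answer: -698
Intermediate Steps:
Y(d) = 12*d (Y(d) = 6*(d*2) = 6*(2*d) = 12*d)
M = 576 (M = (12*2)² = 24² = 576)
Q(A, C) = A + 2*C
-Q(M, 61) = -(576 + 2*61) = -(576 + 122) = -1*698 = -698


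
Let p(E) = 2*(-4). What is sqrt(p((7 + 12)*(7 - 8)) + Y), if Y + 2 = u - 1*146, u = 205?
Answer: 7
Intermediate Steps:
p(E) = -8
Y = 57 (Y = -2 + (205 - 1*146) = -2 + (205 - 146) = -2 + 59 = 57)
sqrt(p((7 + 12)*(7 - 8)) + Y) = sqrt(-8 + 57) = sqrt(49) = 7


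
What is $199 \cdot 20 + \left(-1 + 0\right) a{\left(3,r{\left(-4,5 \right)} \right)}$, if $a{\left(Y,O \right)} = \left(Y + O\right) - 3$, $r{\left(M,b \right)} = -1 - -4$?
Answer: $3977$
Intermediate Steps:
$r{\left(M,b \right)} = 3$ ($r{\left(M,b \right)} = -1 + 4 = 3$)
$a{\left(Y,O \right)} = -3 + O + Y$ ($a{\left(Y,O \right)} = \left(O + Y\right) - 3 = -3 + O + Y$)
$199 \cdot 20 + \left(-1 + 0\right) a{\left(3,r{\left(-4,5 \right)} \right)} = 199 \cdot 20 + \left(-1 + 0\right) \left(-3 + 3 + 3\right) = 3980 - 3 = 3977$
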